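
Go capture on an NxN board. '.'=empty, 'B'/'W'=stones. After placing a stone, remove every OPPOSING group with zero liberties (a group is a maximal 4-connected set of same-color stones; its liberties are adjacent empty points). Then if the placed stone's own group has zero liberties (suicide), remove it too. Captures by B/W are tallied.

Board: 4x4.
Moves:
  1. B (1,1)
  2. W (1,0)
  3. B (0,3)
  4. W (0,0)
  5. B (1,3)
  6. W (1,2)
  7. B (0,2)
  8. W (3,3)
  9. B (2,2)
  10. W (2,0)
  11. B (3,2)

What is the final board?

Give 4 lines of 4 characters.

Answer: W.BB
WB.B
W.B.
..BW

Derivation:
Move 1: B@(1,1) -> caps B=0 W=0
Move 2: W@(1,0) -> caps B=0 W=0
Move 3: B@(0,3) -> caps B=0 W=0
Move 4: W@(0,0) -> caps B=0 W=0
Move 5: B@(1,3) -> caps B=0 W=0
Move 6: W@(1,2) -> caps B=0 W=0
Move 7: B@(0,2) -> caps B=0 W=0
Move 8: W@(3,3) -> caps B=0 W=0
Move 9: B@(2,2) -> caps B=1 W=0
Move 10: W@(2,0) -> caps B=1 W=0
Move 11: B@(3,2) -> caps B=1 W=0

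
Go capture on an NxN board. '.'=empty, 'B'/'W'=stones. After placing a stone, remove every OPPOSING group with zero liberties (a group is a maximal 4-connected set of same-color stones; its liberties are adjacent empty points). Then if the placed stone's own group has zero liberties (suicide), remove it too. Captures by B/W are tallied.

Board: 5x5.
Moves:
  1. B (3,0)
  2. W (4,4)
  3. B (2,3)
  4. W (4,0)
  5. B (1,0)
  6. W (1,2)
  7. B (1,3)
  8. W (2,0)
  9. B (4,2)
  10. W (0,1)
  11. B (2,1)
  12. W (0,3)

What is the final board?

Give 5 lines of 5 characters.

Move 1: B@(3,0) -> caps B=0 W=0
Move 2: W@(4,4) -> caps B=0 W=0
Move 3: B@(2,3) -> caps B=0 W=0
Move 4: W@(4,0) -> caps B=0 W=0
Move 5: B@(1,0) -> caps B=0 W=0
Move 6: W@(1,2) -> caps B=0 W=0
Move 7: B@(1,3) -> caps B=0 W=0
Move 8: W@(2,0) -> caps B=0 W=0
Move 9: B@(4,2) -> caps B=0 W=0
Move 10: W@(0,1) -> caps B=0 W=0
Move 11: B@(2,1) -> caps B=1 W=0
Move 12: W@(0,3) -> caps B=1 W=0

Answer: .W.W.
B.WB.
.B.B.
B....
W.B.W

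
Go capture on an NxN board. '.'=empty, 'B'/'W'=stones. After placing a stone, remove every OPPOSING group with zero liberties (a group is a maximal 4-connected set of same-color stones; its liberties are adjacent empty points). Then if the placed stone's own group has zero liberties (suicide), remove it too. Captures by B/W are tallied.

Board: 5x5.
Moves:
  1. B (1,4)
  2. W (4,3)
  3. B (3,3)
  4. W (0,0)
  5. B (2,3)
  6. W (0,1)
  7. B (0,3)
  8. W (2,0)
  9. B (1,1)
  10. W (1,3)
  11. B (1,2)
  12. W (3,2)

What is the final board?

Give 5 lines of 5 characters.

Move 1: B@(1,4) -> caps B=0 W=0
Move 2: W@(4,3) -> caps B=0 W=0
Move 3: B@(3,3) -> caps B=0 W=0
Move 4: W@(0,0) -> caps B=0 W=0
Move 5: B@(2,3) -> caps B=0 W=0
Move 6: W@(0,1) -> caps B=0 W=0
Move 7: B@(0,3) -> caps B=0 W=0
Move 8: W@(2,0) -> caps B=0 W=0
Move 9: B@(1,1) -> caps B=0 W=0
Move 10: W@(1,3) -> caps B=0 W=0
Move 11: B@(1,2) -> caps B=1 W=0
Move 12: W@(3,2) -> caps B=1 W=0

Answer: WW.B.
.BB.B
W..B.
..WB.
...W.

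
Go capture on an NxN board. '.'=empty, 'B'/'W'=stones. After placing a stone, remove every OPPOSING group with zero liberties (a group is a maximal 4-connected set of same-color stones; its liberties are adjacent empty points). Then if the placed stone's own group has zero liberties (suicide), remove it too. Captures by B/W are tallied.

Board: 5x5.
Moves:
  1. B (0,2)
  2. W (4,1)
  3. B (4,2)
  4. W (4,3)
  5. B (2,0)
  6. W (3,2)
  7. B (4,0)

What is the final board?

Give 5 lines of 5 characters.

Move 1: B@(0,2) -> caps B=0 W=0
Move 2: W@(4,1) -> caps B=0 W=0
Move 3: B@(4,2) -> caps B=0 W=0
Move 4: W@(4,3) -> caps B=0 W=0
Move 5: B@(2,0) -> caps B=0 W=0
Move 6: W@(3,2) -> caps B=0 W=1
Move 7: B@(4,0) -> caps B=0 W=1

Answer: ..B..
.....
B....
..W..
BW.W.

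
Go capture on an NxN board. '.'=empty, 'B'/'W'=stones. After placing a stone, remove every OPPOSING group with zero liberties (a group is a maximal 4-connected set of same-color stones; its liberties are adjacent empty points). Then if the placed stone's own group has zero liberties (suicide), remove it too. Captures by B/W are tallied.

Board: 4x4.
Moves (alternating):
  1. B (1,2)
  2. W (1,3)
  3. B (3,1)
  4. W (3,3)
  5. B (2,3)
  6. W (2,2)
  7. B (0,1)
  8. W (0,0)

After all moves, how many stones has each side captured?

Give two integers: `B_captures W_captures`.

Answer: 0 1

Derivation:
Move 1: B@(1,2) -> caps B=0 W=0
Move 2: W@(1,3) -> caps B=0 W=0
Move 3: B@(3,1) -> caps B=0 W=0
Move 4: W@(3,3) -> caps B=0 W=0
Move 5: B@(2,3) -> caps B=0 W=0
Move 6: W@(2,2) -> caps B=0 W=1
Move 7: B@(0,1) -> caps B=0 W=1
Move 8: W@(0,0) -> caps B=0 W=1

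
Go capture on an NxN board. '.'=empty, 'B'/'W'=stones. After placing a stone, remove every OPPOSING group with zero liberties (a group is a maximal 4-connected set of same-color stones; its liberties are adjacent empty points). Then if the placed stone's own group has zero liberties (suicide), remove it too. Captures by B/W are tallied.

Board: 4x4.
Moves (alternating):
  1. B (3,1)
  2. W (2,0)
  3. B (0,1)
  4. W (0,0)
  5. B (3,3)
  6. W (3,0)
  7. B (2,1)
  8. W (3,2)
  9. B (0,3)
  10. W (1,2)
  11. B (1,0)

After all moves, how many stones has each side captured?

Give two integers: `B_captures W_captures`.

Move 1: B@(3,1) -> caps B=0 W=0
Move 2: W@(2,0) -> caps B=0 W=0
Move 3: B@(0,1) -> caps B=0 W=0
Move 4: W@(0,0) -> caps B=0 W=0
Move 5: B@(3,3) -> caps B=0 W=0
Move 6: W@(3,0) -> caps B=0 W=0
Move 7: B@(2,1) -> caps B=0 W=0
Move 8: W@(3,2) -> caps B=0 W=0
Move 9: B@(0,3) -> caps B=0 W=0
Move 10: W@(1,2) -> caps B=0 W=0
Move 11: B@(1,0) -> caps B=3 W=0

Answer: 3 0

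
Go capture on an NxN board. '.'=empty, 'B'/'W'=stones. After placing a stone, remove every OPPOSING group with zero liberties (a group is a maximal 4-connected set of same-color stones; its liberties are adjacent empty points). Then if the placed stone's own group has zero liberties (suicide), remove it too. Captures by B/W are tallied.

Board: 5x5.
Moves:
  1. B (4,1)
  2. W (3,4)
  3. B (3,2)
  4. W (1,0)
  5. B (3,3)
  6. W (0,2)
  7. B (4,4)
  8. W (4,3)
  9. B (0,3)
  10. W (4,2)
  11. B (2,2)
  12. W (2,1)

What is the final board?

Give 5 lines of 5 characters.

Answer: ..WB.
W....
.WB..
..BBW
.BWW.

Derivation:
Move 1: B@(4,1) -> caps B=0 W=0
Move 2: W@(3,4) -> caps B=0 W=0
Move 3: B@(3,2) -> caps B=0 W=0
Move 4: W@(1,0) -> caps B=0 W=0
Move 5: B@(3,3) -> caps B=0 W=0
Move 6: W@(0,2) -> caps B=0 W=0
Move 7: B@(4,4) -> caps B=0 W=0
Move 8: W@(4,3) -> caps B=0 W=1
Move 9: B@(0,3) -> caps B=0 W=1
Move 10: W@(4,2) -> caps B=0 W=1
Move 11: B@(2,2) -> caps B=0 W=1
Move 12: W@(2,1) -> caps B=0 W=1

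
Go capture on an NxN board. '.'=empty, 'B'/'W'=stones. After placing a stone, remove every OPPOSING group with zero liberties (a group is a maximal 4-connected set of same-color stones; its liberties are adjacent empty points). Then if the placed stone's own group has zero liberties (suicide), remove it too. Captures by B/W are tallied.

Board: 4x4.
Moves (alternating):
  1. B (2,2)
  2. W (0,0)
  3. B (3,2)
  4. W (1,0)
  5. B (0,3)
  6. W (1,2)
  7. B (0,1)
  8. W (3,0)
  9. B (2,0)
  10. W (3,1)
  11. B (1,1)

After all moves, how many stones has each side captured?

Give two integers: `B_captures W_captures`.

Answer: 2 0

Derivation:
Move 1: B@(2,2) -> caps B=0 W=0
Move 2: W@(0,0) -> caps B=0 W=0
Move 3: B@(3,2) -> caps B=0 W=0
Move 4: W@(1,0) -> caps B=0 W=0
Move 5: B@(0,3) -> caps B=0 W=0
Move 6: W@(1,2) -> caps B=0 W=0
Move 7: B@(0,1) -> caps B=0 W=0
Move 8: W@(3,0) -> caps B=0 W=0
Move 9: B@(2,0) -> caps B=0 W=0
Move 10: W@(3,1) -> caps B=0 W=0
Move 11: B@(1,1) -> caps B=2 W=0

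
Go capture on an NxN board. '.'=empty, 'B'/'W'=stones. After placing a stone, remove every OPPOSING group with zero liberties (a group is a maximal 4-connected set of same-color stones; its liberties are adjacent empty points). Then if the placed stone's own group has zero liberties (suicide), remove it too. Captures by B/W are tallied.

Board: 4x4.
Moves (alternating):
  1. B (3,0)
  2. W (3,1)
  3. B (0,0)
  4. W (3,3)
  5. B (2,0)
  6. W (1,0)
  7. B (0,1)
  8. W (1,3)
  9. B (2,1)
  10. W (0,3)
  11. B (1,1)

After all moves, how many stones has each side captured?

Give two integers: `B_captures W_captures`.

Move 1: B@(3,0) -> caps B=0 W=0
Move 2: W@(3,1) -> caps B=0 W=0
Move 3: B@(0,0) -> caps B=0 W=0
Move 4: W@(3,3) -> caps B=0 W=0
Move 5: B@(2,0) -> caps B=0 W=0
Move 6: W@(1,0) -> caps B=0 W=0
Move 7: B@(0,1) -> caps B=0 W=0
Move 8: W@(1,3) -> caps B=0 W=0
Move 9: B@(2,1) -> caps B=0 W=0
Move 10: W@(0,3) -> caps B=0 W=0
Move 11: B@(1,1) -> caps B=1 W=0

Answer: 1 0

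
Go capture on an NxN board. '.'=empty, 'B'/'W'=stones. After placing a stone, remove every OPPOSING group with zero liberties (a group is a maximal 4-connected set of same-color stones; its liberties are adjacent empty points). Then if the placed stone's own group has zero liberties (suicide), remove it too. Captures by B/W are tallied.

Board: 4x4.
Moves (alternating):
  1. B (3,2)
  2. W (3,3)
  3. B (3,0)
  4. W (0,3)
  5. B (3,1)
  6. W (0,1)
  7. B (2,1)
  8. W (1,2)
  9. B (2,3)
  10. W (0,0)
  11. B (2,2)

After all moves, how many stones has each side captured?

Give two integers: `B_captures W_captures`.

Answer: 1 0

Derivation:
Move 1: B@(3,2) -> caps B=0 W=0
Move 2: W@(3,3) -> caps B=0 W=0
Move 3: B@(3,0) -> caps B=0 W=0
Move 4: W@(0,3) -> caps B=0 W=0
Move 5: B@(3,1) -> caps B=0 W=0
Move 6: W@(0,1) -> caps B=0 W=0
Move 7: B@(2,1) -> caps B=0 W=0
Move 8: W@(1,2) -> caps B=0 W=0
Move 9: B@(2,3) -> caps B=1 W=0
Move 10: W@(0,0) -> caps B=1 W=0
Move 11: B@(2,2) -> caps B=1 W=0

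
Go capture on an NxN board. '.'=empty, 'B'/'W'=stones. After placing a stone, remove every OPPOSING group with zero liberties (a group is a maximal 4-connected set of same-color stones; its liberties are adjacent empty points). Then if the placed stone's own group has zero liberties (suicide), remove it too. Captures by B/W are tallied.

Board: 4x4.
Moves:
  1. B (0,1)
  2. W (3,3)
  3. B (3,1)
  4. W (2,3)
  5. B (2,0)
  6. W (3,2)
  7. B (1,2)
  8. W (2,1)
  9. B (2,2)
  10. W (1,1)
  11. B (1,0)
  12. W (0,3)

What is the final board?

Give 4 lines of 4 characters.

Answer: .B.W
B.B.
B.BW
.BWW

Derivation:
Move 1: B@(0,1) -> caps B=0 W=0
Move 2: W@(3,3) -> caps B=0 W=0
Move 3: B@(3,1) -> caps B=0 W=0
Move 4: W@(2,3) -> caps B=0 W=0
Move 5: B@(2,0) -> caps B=0 W=0
Move 6: W@(3,2) -> caps B=0 W=0
Move 7: B@(1,2) -> caps B=0 W=0
Move 8: W@(2,1) -> caps B=0 W=0
Move 9: B@(2,2) -> caps B=0 W=0
Move 10: W@(1,1) -> caps B=0 W=0
Move 11: B@(1,0) -> caps B=2 W=0
Move 12: W@(0,3) -> caps B=2 W=0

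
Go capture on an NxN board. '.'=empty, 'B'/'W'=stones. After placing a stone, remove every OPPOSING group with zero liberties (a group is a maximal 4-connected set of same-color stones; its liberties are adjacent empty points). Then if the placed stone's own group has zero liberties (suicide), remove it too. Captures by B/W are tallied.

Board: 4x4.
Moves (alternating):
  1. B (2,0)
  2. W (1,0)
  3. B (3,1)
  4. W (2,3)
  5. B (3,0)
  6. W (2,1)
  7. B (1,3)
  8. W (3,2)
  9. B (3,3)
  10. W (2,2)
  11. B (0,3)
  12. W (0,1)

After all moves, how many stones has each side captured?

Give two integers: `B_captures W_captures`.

Move 1: B@(2,0) -> caps B=0 W=0
Move 2: W@(1,0) -> caps B=0 W=0
Move 3: B@(3,1) -> caps B=0 W=0
Move 4: W@(2,3) -> caps B=0 W=0
Move 5: B@(3,0) -> caps B=0 W=0
Move 6: W@(2,1) -> caps B=0 W=0
Move 7: B@(1,3) -> caps B=0 W=0
Move 8: W@(3,2) -> caps B=0 W=3
Move 9: B@(3,3) -> caps B=0 W=3
Move 10: W@(2,2) -> caps B=0 W=3
Move 11: B@(0,3) -> caps B=0 W=3
Move 12: W@(0,1) -> caps B=0 W=3

Answer: 0 3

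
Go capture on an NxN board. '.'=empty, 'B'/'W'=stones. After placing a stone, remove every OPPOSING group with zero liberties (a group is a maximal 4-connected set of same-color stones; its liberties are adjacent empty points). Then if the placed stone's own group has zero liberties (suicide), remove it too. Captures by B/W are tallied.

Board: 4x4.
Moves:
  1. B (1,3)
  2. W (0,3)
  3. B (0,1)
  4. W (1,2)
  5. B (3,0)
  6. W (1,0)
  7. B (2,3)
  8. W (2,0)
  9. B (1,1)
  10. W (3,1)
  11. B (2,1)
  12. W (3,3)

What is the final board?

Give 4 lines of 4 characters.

Move 1: B@(1,3) -> caps B=0 W=0
Move 2: W@(0,3) -> caps B=0 W=0
Move 3: B@(0,1) -> caps B=0 W=0
Move 4: W@(1,2) -> caps B=0 W=0
Move 5: B@(3,0) -> caps B=0 W=0
Move 6: W@(1,0) -> caps B=0 W=0
Move 7: B@(2,3) -> caps B=0 W=0
Move 8: W@(2,0) -> caps B=0 W=0
Move 9: B@(1,1) -> caps B=0 W=0
Move 10: W@(3,1) -> caps B=0 W=1
Move 11: B@(2,1) -> caps B=0 W=1
Move 12: W@(3,3) -> caps B=0 W=1

Answer: .B.W
WBWB
WB.B
.W.W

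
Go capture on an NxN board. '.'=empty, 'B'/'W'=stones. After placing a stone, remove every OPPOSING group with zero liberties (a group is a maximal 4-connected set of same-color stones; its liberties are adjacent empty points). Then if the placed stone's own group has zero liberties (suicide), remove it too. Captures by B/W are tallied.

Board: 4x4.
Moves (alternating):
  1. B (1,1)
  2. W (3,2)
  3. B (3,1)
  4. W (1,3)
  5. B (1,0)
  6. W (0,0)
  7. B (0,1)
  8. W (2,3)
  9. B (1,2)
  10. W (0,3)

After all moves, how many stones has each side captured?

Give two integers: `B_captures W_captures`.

Move 1: B@(1,1) -> caps B=0 W=0
Move 2: W@(3,2) -> caps B=0 W=0
Move 3: B@(3,1) -> caps B=0 W=0
Move 4: W@(1,3) -> caps B=0 W=0
Move 5: B@(1,0) -> caps B=0 W=0
Move 6: W@(0,0) -> caps B=0 W=0
Move 7: B@(0,1) -> caps B=1 W=0
Move 8: W@(2,3) -> caps B=1 W=0
Move 9: B@(1,2) -> caps B=1 W=0
Move 10: W@(0,3) -> caps B=1 W=0

Answer: 1 0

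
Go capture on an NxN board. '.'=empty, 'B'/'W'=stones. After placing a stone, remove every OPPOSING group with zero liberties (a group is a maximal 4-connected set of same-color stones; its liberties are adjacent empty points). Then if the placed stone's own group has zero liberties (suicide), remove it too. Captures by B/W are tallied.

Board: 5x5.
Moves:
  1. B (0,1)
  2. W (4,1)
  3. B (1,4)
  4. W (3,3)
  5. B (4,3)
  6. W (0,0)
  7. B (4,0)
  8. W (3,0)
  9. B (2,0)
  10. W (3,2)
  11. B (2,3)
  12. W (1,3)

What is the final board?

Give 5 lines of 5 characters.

Answer: WB...
...WB
B..B.
W.WW.
.W.B.

Derivation:
Move 1: B@(0,1) -> caps B=0 W=0
Move 2: W@(4,1) -> caps B=0 W=0
Move 3: B@(1,4) -> caps B=0 W=0
Move 4: W@(3,3) -> caps B=0 W=0
Move 5: B@(4,3) -> caps B=0 W=0
Move 6: W@(0,0) -> caps B=0 W=0
Move 7: B@(4,0) -> caps B=0 W=0
Move 8: W@(3,0) -> caps B=0 W=1
Move 9: B@(2,0) -> caps B=0 W=1
Move 10: W@(3,2) -> caps B=0 W=1
Move 11: B@(2,3) -> caps B=0 W=1
Move 12: W@(1,3) -> caps B=0 W=1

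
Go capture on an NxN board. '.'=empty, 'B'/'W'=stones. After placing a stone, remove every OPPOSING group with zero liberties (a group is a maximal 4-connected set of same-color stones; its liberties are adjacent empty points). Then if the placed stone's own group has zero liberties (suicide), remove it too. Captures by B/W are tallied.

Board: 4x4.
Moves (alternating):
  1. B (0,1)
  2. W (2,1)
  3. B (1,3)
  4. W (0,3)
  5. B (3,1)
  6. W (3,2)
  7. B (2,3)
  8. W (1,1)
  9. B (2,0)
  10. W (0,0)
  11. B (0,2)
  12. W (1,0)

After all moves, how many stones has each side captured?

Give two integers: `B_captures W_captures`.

Answer: 1 0

Derivation:
Move 1: B@(0,1) -> caps B=0 W=0
Move 2: W@(2,1) -> caps B=0 W=0
Move 3: B@(1,3) -> caps B=0 W=0
Move 4: W@(0,3) -> caps B=0 W=0
Move 5: B@(3,1) -> caps B=0 W=0
Move 6: W@(3,2) -> caps B=0 W=0
Move 7: B@(2,3) -> caps B=0 W=0
Move 8: W@(1,1) -> caps B=0 W=0
Move 9: B@(2,0) -> caps B=0 W=0
Move 10: W@(0,0) -> caps B=0 W=0
Move 11: B@(0,2) -> caps B=1 W=0
Move 12: W@(1,0) -> caps B=1 W=0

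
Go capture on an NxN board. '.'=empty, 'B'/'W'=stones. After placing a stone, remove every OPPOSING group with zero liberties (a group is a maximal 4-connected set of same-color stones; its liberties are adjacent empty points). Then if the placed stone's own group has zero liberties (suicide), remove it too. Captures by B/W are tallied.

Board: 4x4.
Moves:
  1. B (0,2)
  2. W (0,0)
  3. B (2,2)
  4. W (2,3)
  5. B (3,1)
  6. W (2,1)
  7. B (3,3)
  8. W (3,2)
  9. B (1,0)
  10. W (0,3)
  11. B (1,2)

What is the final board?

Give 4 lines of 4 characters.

Move 1: B@(0,2) -> caps B=0 W=0
Move 2: W@(0,0) -> caps B=0 W=0
Move 3: B@(2,2) -> caps B=0 W=0
Move 4: W@(2,3) -> caps B=0 W=0
Move 5: B@(3,1) -> caps B=0 W=0
Move 6: W@(2,1) -> caps B=0 W=0
Move 7: B@(3,3) -> caps B=0 W=0
Move 8: W@(3,2) -> caps B=0 W=1
Move 9: B@(1,0) -> caps B=0 W=1
Move 10: W@(0,3) -> caps B=0 W=1
Move 11: B@(1,2) -> caps B=0 W=1

Answer: W.BW
B.B.
.WBW
.BW.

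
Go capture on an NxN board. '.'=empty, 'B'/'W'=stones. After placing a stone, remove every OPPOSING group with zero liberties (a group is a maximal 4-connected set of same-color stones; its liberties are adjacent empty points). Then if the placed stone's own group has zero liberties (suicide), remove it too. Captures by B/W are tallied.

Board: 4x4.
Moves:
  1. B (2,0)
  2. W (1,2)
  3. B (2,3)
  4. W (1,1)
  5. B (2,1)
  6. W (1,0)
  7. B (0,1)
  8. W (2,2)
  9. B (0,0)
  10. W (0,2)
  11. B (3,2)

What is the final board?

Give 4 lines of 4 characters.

Move 1: B@(2,0) -> caps B=0 W=0
Move 2: W@(1,2) -> caps B=0 W=0
Move 3: B@(2,3) -> caps B=0 W=0
Move 4: W@(1,1) -> caps B=0 W=0
Move 5: B@(2,1) -> caps B=0 W=0
Move 6: W@(1,0) -> caps B=0 W=0
Move 7: B@(0,1) -> caps B=0 W=0
Move 8: W@(2,2) -> caps B=0 W=0
Move 9: B@(0,0) -> caps B=0 W=0
Move 10: W@(0,2) -> caps B=0 W=2
Move 11: B@(3,2) -> caps B=0 W=2

Answer: ..W.
WWW.
BBWB
..B.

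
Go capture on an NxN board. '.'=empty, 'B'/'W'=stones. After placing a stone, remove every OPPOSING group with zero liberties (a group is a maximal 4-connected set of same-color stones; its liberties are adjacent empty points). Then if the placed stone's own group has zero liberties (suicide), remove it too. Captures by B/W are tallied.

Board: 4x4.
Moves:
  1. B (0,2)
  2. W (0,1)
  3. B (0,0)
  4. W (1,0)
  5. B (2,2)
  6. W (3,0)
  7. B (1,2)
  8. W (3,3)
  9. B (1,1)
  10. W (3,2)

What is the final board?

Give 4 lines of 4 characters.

Answer: .WB.
WBB.
..B.
W.WW

Derivation:
Move 1: B@(0,2) -> caps B=0 W=0
Move 2: W@(0,1) -> caps B=0 W=0
Move 3: B@(0,0) -> caps B=0 W=0
Move 4: W@(1,0) -> caps B=0 W=1
Move 5: B@(2,2) -> caps B=0 W=1
Move 6: W@(3,0) -> caps B=0 W=1
Move 7: B@(1,2) -> caps B=0 W=1
Move 8: W@(3,3) -> caps B=0 W=1
Move 9: B@(1,1) -> caps B=0 W=1
Move 10: W@(3,2) -> caps B=0 W=1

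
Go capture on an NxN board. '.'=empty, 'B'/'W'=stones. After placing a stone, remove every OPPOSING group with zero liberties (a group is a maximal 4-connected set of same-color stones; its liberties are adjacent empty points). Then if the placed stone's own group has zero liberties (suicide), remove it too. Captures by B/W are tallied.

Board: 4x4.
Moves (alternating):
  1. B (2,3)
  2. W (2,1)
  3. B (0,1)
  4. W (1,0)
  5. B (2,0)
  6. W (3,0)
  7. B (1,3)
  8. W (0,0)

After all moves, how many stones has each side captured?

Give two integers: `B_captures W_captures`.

Answer: 0 1

Derivation:
Move 1: B@(2,3) -> caps B=0 W=0
Move 2: W@(2,1) -> caps B=0 W=0
Move 3: B@(0,1) -> caps B=0 W=0
Move 4: W@(1,0) -> caps B=0 W=0
Move 5: B@(2,0) -> caps B=0 W=0
Move 6: W@(3,0) -> caps B=0 W=1
Move 7: B@(1,3) -> caps B=0 W=1
Move 8: W@(0,0) -> caps B=0 W=1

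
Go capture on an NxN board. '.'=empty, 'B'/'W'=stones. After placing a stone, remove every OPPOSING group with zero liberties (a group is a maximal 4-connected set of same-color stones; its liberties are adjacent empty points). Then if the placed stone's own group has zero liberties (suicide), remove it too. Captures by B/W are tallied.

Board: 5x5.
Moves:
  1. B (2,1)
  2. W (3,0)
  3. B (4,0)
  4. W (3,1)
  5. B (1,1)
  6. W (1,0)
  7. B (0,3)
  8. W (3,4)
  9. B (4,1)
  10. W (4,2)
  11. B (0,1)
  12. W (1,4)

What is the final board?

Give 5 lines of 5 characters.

Move 1: B@(2,1) -> caps B=0 W=0
Move 2: W@(3,0) -> caps B=0 W=0
Move 3: B@(4,0) -> caps B=0 W=0
Move 4: W@(3,1) -> caps B=0 W=0
Move 5: B@(1,1) -> caps B=0 W=0
Move 6: W@(1,0) -> caps B=0 W=0
Move 7: B@(0,3) -> caps B=0 W=0
Move 8: W@(3,4) -> caps B=0 W=0
Move 9: B@(4,1) -> caps B=0 W=0
Move 10: W@(4,2) -> caps B=0 W=2
Move 11: B@(0,1) -> caps B=0 W=2
Move 12: W@(1,4) -> caps B=0 W=2

Answer: .B.B.
WB..W
.B...
WW..W
..W..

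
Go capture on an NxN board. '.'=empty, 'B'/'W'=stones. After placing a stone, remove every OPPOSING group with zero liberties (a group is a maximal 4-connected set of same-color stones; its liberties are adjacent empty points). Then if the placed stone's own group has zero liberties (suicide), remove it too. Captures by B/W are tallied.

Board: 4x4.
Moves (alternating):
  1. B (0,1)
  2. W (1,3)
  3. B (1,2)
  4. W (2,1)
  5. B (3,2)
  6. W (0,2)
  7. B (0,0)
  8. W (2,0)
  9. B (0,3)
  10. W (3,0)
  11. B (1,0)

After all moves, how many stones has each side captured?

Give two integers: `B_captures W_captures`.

Answer: 1 0

Derivation:
Move 1: B@(0,1) -> caps B=0 W=0
Move 2: W@(1,3) -> caps B=0 W=0
Move 3: B@(1,2) -> caps B=0 W=0
Move 4: W@(2,1) -> caps B=0 W=0
Move 5: B@(3,2) -> caps B=0 W=0
Move 6: W@(0,2) -> caps B=0 W=0
Move 7: B@(0,0) -> caps B=0 W=0
Move 8: W@(2,0) -> caps B=0 W=0
Move 9: B@(0,3) -> caps B=1 W=0
Move 10: W@(3,0) -> caps B=1 W=0
Move 11: B@(1,0) -> caps B=1 W=0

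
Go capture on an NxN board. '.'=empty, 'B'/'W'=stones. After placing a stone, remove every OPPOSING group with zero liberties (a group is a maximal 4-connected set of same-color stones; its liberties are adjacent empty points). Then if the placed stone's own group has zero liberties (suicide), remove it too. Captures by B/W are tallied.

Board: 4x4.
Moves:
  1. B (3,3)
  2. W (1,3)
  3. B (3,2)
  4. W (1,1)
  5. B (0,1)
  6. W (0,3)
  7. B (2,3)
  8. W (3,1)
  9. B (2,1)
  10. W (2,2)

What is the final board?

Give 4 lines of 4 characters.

Move 1: B@(3,3) -> caps B=0 W=0
Move 2: W@(1,3) -> caps B=0 W=0
Move 3: B@(3,2) -> caps B=0 W=0
Move 4: W@(1,1) -> caps B=0 W=0
Move 5: B@(0,1) -> caps B=0 W=0
Move 6: W@(0,3) -> caps B=0 W=0
Move 7: B@(2,3) -> caps B=0 W=0
Move 8: W@(3,1) -> caps B=0 W=0
Move 9: B@(2,1) -> caps B=0 W=0
Move 10: W@(2,2) -> caps B=0 W=3

Answer: .B.W
.W.W
.BW.
.W..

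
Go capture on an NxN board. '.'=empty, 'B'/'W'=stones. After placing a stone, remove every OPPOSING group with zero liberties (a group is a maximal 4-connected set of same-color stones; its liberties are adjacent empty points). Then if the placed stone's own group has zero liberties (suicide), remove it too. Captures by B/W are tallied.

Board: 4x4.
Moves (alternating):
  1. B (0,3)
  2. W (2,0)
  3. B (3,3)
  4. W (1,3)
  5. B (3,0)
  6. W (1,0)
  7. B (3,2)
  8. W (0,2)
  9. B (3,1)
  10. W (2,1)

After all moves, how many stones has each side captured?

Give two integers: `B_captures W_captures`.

Answer: 0 1

Derivation:
Move 1: B@(0,3) -> caps B=0 W=0
Move 2: W@(2,0) -> caps B=0 W=0
Move 3: B@(3,3) -> caps B=0 W=0
Move 4: W@(1,3) -> caps B=0 W=0
Move 5: B@(3,0) -> caps B=0 W=0
Move 6: W@(1,0) -> caps B=0 W=0
Move 7: B@(3,2) -> caps B=0 W=0
Move 8: W@(0,2) -> caps B=0 W=1
Move 9: B@(3,1) -> caps B=0 W=1
Move 10: W@(2,1) -> caps B=0 W=1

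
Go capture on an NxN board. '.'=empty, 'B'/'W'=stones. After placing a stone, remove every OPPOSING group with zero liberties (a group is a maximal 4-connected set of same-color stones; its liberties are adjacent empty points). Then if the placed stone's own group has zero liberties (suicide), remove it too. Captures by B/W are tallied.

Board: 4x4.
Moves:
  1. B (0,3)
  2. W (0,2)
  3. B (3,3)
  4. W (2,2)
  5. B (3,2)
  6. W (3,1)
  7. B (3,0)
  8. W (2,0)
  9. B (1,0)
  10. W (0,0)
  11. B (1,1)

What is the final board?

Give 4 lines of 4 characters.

Answer: W.WB
BB..
W.W.
.WBB

Derivation:
Move 1: B@(0,3) -> caps B=0 W=0
Move 2: W@(0,2) -> caps B=0 W=0
Move 3: B@(3,3) -> caps B=0 W=0
Move 4: W@(2,2) -> caps B=0 W=0
Move 5: B@(3,2) -> caps B=0 W=0
Move 6: W@(3,1) -> caps B=0 W=0
Move 7: B@(3,0) -> caps B=0 W=0
Move 8: W@(2,0) -> caps B=0 W=1
Move 9: B@(1,0) -> caps B=0 W=1
Move 10: W@(0,0) -> caps B=0 W=1
Move 11: B@(1,1) -> caps B=0 W=1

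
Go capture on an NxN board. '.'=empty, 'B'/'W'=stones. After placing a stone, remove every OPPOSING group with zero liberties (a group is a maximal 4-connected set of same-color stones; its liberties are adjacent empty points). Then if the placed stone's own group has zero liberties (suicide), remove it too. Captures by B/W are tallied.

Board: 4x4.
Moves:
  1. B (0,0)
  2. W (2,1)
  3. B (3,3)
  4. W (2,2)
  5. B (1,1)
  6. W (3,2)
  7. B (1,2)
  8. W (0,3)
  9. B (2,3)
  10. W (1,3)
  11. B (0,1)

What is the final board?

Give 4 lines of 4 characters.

Move 1: B@(0,0) -> caps B=0 W=0
Move 2: W@(2,1) -> caps B=0 W=0
Move 3: B@(3,3) -> caps B=0 W=0
Move 4: W@(2,2) -> caps B=0 W=0
Move 5: B@(1,1) -> caps B=0 W=0
Move 6: W@(3,2) -> caps B=0 W=0
Move 7: B@(1,2) -> caps B=0 W=0
Move 8: W@(0,3) -> caps B=0 W=0
Move 9: B@(2,3) -> caps B=0 W=0
Move 10: W@(1,3) -> caps B=0 W=2
Move 11: B@(0,1) -> caps B=0 W=2

Answer: BB.W
.BBW
.WW.
..W.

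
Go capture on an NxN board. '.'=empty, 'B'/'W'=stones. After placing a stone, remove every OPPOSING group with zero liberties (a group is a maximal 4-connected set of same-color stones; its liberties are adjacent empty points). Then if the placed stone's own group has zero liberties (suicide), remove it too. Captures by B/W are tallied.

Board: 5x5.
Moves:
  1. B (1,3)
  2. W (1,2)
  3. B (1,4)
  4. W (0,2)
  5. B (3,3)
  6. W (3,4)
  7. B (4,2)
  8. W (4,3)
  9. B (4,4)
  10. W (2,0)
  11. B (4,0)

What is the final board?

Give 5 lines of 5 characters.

Answer: ..W..
..WBB
W....
...BW
B.B.B

Derivation:
Move 1: B@(1,3) -> caps B=0 W=0
Move 2: W@(1,2) -> caps B=0 W=0
Move 3: B@(1,4) -> caps B=0 W=0
Move 4: W@(0,2) -> caps B=0 W=0
Move 5: B@(3,3) -> caps B=0 W=0
Move 6: W@(3,4) -> caps B=0 W=0
Move 7: B@(4,2) -> caps B=0 W=0
Move 8: W@(4,3) -> caps B=0 W=0
Move 9: B@(4,4) -> caps B=1 W=0
Move 10: W@(2,0) -> caps B=1 W=0
Move 11: B@(4,0) -> caps B=1 W=0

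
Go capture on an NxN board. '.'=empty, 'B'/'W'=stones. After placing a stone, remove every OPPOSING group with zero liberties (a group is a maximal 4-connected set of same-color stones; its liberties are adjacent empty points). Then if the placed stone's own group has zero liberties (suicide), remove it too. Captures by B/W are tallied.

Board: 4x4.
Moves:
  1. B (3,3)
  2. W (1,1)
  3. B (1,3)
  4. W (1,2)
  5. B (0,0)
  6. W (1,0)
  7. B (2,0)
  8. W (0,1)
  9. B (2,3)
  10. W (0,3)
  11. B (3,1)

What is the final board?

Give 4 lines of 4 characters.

Move 1: B@(3,3) -> caps B=0 W=0
Move 2: W@(1,1) -> caps B=0 W=0
Move 3: B@(1,3) -> caps B=0 W=0
Move 4: W@(1,2) -> caps B=0 W=0
Move 5: B@(0,0) -> caps B=0 W=0
Move 6: W@(1,0) -> caps B=0 W=0
Move 7: B@(2,0) -> caps B=0 W=0
Move 8: W@(0,1) -> caps B=0 W=1
Move 9: B@(2,3) -> caps B=0 W=1
Move 10: W@(0,3) -> caps B=0 W=1
Move 11: B@(3,1) -> caps B=0 W=1

Answer: .W.W
WWWB
B..B
.B.B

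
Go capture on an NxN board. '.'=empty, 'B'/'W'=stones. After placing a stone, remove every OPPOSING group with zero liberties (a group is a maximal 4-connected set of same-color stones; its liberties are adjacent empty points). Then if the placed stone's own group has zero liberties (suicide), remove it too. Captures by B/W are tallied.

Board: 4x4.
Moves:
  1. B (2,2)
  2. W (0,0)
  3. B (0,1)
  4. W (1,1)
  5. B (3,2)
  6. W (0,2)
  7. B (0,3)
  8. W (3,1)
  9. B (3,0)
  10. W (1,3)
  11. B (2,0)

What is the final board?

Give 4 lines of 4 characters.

Move 1: B@(2,2) -> caps B=0 W=0
Move 2: W@(0,0) -> caps B=0 W=0
Move 3: B@(0,1) -> caps B=0 W=0
Move 4: W@(1,1) -> caps B=0 W=0
Move 5: B@(3,2) -> caps B=0 W=0
Move 6: W@(0,2) -> caps B=0 W=1
Move 7: B@(0,3) -> caps B=0 W=1
Move 8: W@(3,1) -> caps B=0 W=1
Move 9: B@(3,0) -> caps B=0 W=1
Move 10: W@(1,3) -> caps B=0 W=2
Move 11: B@(2,0) -> caps B=0 W=2

Answer: W.W.
.W.W
B.B.
BWB.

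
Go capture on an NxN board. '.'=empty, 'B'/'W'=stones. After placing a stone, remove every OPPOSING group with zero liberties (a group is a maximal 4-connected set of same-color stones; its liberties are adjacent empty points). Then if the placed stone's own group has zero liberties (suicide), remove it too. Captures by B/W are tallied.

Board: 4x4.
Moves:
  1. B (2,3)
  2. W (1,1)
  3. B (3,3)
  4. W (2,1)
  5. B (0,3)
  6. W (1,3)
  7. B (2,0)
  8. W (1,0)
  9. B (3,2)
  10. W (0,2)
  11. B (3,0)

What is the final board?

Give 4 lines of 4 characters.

Answer: ..W.
WW.W
BW.B
B.BB

Derivation:
Move 1: B@(2,3) -> caps B=0 W=0
Move 2: W@(1,1) -> caps B=0 W=0
Move 3: B@(3,3) -> caps B=0 W=0
Move 4: W@(2,1) -> caps B=0 W=0
Move 5: B@(0,3) -> caps B=0 W=0
Move 6: W@(1,3) -> caps B=0 W=0
Move 7: B@(2,0) -> caps B=0 W=0
Move 8: W@(1,0) -> caps B=0 W=0
Move 9: B@(3,2) -> caps B=0 W=0
Move 10: W@(0,2) -> caps B=0 W=1
Move 11: B@(3,0) -> caps B=0 W=1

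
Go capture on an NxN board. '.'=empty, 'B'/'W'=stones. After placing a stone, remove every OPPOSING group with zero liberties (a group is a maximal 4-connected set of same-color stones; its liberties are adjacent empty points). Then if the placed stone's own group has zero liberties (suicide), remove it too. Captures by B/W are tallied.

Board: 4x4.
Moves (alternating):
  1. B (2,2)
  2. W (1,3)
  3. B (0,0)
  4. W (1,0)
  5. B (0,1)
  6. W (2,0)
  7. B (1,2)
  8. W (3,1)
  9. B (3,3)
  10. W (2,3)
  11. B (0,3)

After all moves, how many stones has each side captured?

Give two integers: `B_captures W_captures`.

Answer: 2 0

Derivation:
Move 1: B@(2,2) -> caps B=0 W=0
Move 2: W@(1,3) -> caps B=0 W=0
Move 3: B@(0,0) -> caps B=0 W=0
Move 4: W@(1,0) -> caps B=0 W=0
Move 5: B@(0,1) -> caps B=0 W=0
Move 6: W@(2,0) -> caps B=0 W=0
Move 7: B@(1,2) -> caps B=0 W=0
Move 8: W@(3,1) -> caps B=0 W=0
Move 9: B@(3,3) -> caps B=0 W=0
Move 10: W@(2,3) -> caps B=0 W=0
Move 11: B@(0,3) -> caps B=2 W=0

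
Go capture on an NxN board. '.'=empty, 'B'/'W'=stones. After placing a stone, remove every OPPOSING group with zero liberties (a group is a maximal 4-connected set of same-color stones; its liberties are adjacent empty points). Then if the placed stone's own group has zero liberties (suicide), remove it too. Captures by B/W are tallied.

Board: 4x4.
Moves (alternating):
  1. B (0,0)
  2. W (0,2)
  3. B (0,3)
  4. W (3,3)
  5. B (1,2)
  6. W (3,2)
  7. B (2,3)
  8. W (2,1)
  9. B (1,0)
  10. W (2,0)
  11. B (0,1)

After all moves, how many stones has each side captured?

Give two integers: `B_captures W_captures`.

Move 1: B@(0,0) -> caps B=0 W=0
Move 2: W@(0,2) -> caps B=0 W=0
Move 3: B@(0,3) -> caps B=0 W=0
Move 4: W@(3,3) -> caps B=0 W=0
Move 5: B@(1,2) -> caps B=0 W=0
Move 6: W@(3,2) -> caps B=0 W=0
Move 7: B@(2,3) -> caps B=0 W=0
Move 8: W@(2,1) -> caps B=0 W=0
Move 9: B@(1,0) -> caps B=0 W=0
Move 10: W@(2,0) -> caps B=0 W=0
Move 11: B@(0,1) -> caps B=1 W=0

Answer: 1 0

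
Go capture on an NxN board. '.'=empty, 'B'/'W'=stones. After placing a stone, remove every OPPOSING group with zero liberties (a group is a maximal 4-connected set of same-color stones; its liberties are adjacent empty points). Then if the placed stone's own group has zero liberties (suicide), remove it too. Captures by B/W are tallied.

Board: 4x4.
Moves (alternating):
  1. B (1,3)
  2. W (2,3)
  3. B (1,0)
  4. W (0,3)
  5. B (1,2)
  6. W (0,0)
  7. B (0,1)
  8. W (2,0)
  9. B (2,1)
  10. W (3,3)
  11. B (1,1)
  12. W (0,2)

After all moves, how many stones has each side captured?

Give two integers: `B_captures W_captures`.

Move 1: B@(1,3) -> caps B=0 W=0
Move 2: W@(2,3) -> caps B=0 W=0
Move 3: B@(1,0) -> caps B=0 W=0
Move 4: W@(0,3) -> caps B=0 W=0
Move 5: B@(1,2) -> caps B=0 W=0
Move 6: W@(0,0) -> caps B=0 W=0
Move 7: B@(0,1) -> caps B=1 W=0
Move 8: W@(2,0) -> caps B=1 W=0
Move 9: B@(2,1) -> caps B=1 W=0
Move 10: W@(3,3) -> caps B=1 W=0
Move 11: B@(1,1) -> caps B=1 W=0
Move 12: W@(0,2) -> caps B=1 W=0

Answer: 1 0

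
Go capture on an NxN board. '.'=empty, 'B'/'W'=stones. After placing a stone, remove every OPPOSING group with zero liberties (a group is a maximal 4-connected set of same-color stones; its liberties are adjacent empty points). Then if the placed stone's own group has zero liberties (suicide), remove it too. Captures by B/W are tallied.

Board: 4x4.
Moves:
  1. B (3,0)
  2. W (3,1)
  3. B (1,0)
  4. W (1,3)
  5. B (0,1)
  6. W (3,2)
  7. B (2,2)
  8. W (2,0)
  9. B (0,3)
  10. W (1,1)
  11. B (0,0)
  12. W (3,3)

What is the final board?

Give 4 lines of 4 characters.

Move 1: B@(3,0) -> caps B=0 W=0
Move 2: W@(3,1) -> caps B=0 W=0
Move 3: B@(1,0) -> caps B=0 W=0
Move 4: W@(1,3) -> caps B=0 W=0
Move 5: B@(0,1) -> caps B=0 W=0
Move 6: W@(3,2) -> caps B=0 W=0
Move 7: B@(2,2) -> caps B=0 W=0
Move 8: W@(2,0) -> caps B=0 W=1
Move 9: B@(0,3) -> caps B=0 W=1
Move 10: W@(1,1) -> caps B=0 W=1
Move 11: B@(0,0) -> caps B=0 W=1
Move 12: W@(3,3) -> caps B=0 W=1

Answer: BB.B
BW.W
W.B.
.WWW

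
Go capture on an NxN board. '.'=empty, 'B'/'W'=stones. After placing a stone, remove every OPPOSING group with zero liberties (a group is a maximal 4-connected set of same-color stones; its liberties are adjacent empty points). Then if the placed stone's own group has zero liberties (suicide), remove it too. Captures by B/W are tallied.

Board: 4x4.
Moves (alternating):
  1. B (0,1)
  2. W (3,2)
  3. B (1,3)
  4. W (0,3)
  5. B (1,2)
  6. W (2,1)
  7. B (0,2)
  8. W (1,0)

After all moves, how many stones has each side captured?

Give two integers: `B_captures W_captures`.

Answer: 1 0

Derivation:
Move 1: B@(0,1) -> caps B=0 W=0
Move 2: W@(3,2) -> caps B=0 W=0
Move 3: B@(1,3) -> caps B=0 W=0
Move 4: W@(0,3) -> caps B=0 W=0
Move 5: B@(1,2) -> caps B=0 W=0
Move 6: W@(2,1) -> caps B=0 W=0
Move 7: B@(0,2) -> caps B=1 W=0
Move 8: W@(1,0) -> caps B=1 W=0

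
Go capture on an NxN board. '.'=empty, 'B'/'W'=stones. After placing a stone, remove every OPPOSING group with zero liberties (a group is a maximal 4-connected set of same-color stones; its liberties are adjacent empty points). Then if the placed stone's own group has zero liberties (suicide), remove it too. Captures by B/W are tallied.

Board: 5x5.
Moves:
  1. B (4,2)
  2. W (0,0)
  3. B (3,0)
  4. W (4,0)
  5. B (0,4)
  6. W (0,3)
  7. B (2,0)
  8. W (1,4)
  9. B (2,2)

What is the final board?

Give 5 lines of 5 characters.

Move 1: B@(4,2) -> caps B=0 W=0
Move 2: W@(0,0) -> caps B=0 W=0
Move 3: B@(3,0) -> caps B=0 W=0
Move 4: W@(4,0) -> caps B=0 W=0
Move 5: B@(0,4) -> caps B=0 W=0
Move 6: W@(0,3) -> caps B=0 W=0
Move 7: B@(2,0) -> caps B=0 W=0
Move 8: W@(1,4) -> caps B=0 W=1
Move 9: B@(2,2) -> caps B=0 W=1

Answer: W..W.
....W
B.B..
B....
W.B..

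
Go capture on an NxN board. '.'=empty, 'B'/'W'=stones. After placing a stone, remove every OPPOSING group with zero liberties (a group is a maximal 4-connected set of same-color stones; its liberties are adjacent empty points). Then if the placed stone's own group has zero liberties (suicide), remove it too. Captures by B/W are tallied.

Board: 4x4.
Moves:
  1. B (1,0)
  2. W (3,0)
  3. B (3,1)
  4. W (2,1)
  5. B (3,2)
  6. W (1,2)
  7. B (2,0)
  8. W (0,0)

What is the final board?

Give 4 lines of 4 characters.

Answer: W...
B.W.
BW..
.BB.

Derivation:
Move 1: B@(1,0) -> caps B=0 W=0
Move 2: W@(3,0) -> caps B=0 W=0
Move 3: B@(3,1) -> caps B=0 W=0
Move 4: W@(2,1) -> caps B=0 W=0
Move 5: B@(3,2) -> caps B=0 W=0
Move 6: W@(1,2) -> caps B=0 W=0
Move 7: B@(2,0) -> caps B=1 W=0
Move 8: W@(0,0) -> caps B=1 W=0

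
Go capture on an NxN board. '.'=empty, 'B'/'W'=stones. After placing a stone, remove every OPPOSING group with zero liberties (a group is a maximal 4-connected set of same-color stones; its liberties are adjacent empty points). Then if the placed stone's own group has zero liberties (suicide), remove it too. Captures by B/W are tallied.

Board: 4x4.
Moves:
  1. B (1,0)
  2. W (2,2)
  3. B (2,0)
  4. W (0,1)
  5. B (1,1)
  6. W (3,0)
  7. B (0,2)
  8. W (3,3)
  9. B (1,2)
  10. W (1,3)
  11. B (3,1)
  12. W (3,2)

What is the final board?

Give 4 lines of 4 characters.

Answer: .WB.
BBBW
B.W.
.BWW

Derivation:
Move 1: B@(1,0) -> caps B=0 W=0
Move 2: W@(2,2) -> caps B=0 W=0
Move 3: B@(2,0) -> caps B=0 W=0
Move 4: W@(0,1) -> caps B=0 W=0
Move 5: B@(1,1) -> caps B=0 W=0
Move 6: W@(3,0) -> caps B=0 W=0
Move 7: B@(0,2) -> caps B=0 W=0
Move 8: W@(3,3) -> caps B=0 W=0
Move 9: B@(1,2) -> caps B=0 W=0
Move 10: W@(1,3) -> caps B=0 W=0
Move 11: B@(3,1) -> caps B=1 W=0
Move 12: W@(3,2) -> caps B=1 W=0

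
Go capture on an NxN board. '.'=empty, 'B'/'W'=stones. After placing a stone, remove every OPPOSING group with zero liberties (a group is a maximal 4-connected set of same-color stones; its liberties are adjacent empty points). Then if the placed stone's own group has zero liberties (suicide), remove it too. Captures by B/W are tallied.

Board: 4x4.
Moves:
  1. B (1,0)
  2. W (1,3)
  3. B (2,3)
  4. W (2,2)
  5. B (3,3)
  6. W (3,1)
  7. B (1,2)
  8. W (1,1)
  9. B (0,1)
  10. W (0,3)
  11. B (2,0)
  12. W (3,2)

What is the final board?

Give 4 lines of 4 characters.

Answer: .B.W
BWBW
B.W.
.WW.

Derivation:
Move 1: B@(1,0) -> caps B=0 W=0
Move 2: W@(1,3) -> caps B=0 W=0
Move 3: B@(2,3) -> caps B=0 W=0
Move 4: W@(2,2) -> caps B=0 W=0
Move 5: B@(3,3) -> caps B=0 W=0
Move 6: W@(3,1) -> caps B=0 W=0
Move 7: B@(1,2) -> caps B=0 W=0
Move 8: W@(1,1) -> caps B=0 W=0
Move 9: B@(0,1) -> caps B=0 W=0
Move 10: W@(0,3) -> caps B=0 W=0
Move 11: B@(2,0) -> caps B=0 W=0
Move 12: W@(3,2) -> caps B=0 W=2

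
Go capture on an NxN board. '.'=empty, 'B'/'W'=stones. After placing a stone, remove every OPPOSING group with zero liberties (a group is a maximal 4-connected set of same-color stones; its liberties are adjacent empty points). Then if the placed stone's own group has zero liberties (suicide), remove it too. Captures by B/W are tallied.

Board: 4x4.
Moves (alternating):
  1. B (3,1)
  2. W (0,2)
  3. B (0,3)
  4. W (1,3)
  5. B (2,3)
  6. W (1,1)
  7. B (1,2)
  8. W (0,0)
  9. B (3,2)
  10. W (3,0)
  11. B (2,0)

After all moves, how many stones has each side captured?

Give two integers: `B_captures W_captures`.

Move 1: B@(3,1) -> caps B=0 W=0
Move 2: W@(0,2) -> caps B=0 W=0
Move 3: B@(0,3) -> caps B=0 W=0
Move 4: W@(1,3) -> caps B=0 W=1
Move 5: B@(2,3) -> caps B=0 W=1
Move 6: W@(1,1) -> caps B=0 W=1
Move 7: B@(1,2) -> caps B=0 W=1
Move 8: W@(0,0) -> caps B=0 W=1
Move 9: B@(3,2) -> caps B=0 W=1
Move 10: W@(3,0) -> caps B=0 W=1
Move 11: B@(2,0) -> caps B=1 W=1

Answer: 1 1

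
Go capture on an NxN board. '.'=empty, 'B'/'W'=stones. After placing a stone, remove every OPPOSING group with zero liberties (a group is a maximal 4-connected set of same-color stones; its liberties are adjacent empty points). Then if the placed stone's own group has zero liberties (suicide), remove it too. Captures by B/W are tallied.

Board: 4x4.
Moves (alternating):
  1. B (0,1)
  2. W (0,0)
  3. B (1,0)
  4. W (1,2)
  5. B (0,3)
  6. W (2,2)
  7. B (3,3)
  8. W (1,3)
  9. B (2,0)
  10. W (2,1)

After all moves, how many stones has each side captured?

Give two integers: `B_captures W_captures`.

Answer: 1 0

Derivation:
Move 1: B@(0,1) -> caps B=0 W=0
Move 2: W@(0,0) -> caps B=0 W=0
Move 3: B@(1,0) -> caps B=1 W=0
Move 4: W@(1,2) -> caps B=1 W=0
Move 5: B@(0,3) -> caps B=1 W=0
Move 6: W@(2,2) -> caps B=1 W=0
Move 7: B@(3,3) -> caps B=1 W=0
Move 8: W@(1,3) -> caps B=1 W=0
Move 9: B@(2,0) -> caps B=1 W=0
Move 10: W@(2,1) -> caps B=1 W=0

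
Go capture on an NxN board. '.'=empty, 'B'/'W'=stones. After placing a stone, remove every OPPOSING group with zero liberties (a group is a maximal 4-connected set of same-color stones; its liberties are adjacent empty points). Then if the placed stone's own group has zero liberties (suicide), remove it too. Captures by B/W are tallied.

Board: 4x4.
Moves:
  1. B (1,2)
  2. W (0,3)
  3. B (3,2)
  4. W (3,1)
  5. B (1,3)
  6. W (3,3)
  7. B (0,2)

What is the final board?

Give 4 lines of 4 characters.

Move 1: B@(1,2) -> caps B=0 W=0
Move 2: W@(0,3) -> caps B=0 W=0
Move 3: B@(3,2) -> caps B=0 W=0
Move 4: W@(3,1) -> caps B=0 W=0
Move 5: B@(1,3) -> caps B=0 W=0
Move 6: W@(3,3) -> caps B=0 W=0
Move 7: B@(0,2) -> caps B=1 W=0

Answer: ..B.
..BB
....
.WBW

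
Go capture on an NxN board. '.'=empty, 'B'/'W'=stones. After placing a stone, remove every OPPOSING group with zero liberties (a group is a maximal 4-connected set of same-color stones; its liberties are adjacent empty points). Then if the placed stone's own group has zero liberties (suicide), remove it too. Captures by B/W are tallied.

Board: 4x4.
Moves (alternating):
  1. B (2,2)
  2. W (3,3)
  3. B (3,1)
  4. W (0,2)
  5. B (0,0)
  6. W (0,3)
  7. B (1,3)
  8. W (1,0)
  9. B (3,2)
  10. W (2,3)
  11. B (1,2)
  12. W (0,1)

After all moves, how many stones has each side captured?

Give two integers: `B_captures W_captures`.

Answer: 0 1

Derivation:
Move 1: B@(2,2) -> caps B=0 W=0
Move 2: W@(3,3) -> caps B=0 W=0
Move 3: B@(3,1) -> caps B=0 W=0
Move 4: W@(0,2) -> caps B=0 W=0
Move 5: B@(0,0) -> caps B=0 W=0
Move 6: W@(0,3) -> caps B=0 W=0
Move 7: B@(1,3) -> caps B=0 W=0
Move 8: W@(1,0) -> caps B=0 W=0
Move 9: B@(3,2) -> caps B=0 W=0
Move 10: W@(2,3) -> caps B=0 W=0
Move 11: B@(1,2) -> caps B=0 W=0
Move 12: W@(0,1) -> caps B=0 W=1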